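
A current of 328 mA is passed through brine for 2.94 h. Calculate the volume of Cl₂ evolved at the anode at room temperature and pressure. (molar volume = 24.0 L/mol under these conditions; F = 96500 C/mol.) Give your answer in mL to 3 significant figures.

Q = It = 0.328 × 10584 = 3472 C
n(e⁻) = 3472 / 96500 = 0.03598 mol
2Cl⁻ → Cl₂ + 2e⁻, so n(Cl₂) = 0.03598 / 2 = 0.01799 mol
V = 0.01799 × 24.0 = 0.4318 L
= 432 mL

432 mL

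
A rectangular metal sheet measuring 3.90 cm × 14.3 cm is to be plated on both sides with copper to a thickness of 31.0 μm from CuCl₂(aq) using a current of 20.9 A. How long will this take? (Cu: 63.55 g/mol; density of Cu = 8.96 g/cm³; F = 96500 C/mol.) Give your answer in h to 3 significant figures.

0.125 h

Plated area = 2 × 3.90 × 14.3 = 111.5 cm²
Volume = 111.5 × 31.0×10⁻⁴ cm = 0.3457 cm³
m(Cu) = 0.3457 × 8.96 = 3.097 g
n(Cu) = 3.097 / 63.55 = 0.04873 mol; n(e⁻) = 2 × 0.04873 = 0.09746 mol
Q = 0.09746 × 96500 = 9405 C
t = 9405 / 20.9 = 450.0 s = 0.125 h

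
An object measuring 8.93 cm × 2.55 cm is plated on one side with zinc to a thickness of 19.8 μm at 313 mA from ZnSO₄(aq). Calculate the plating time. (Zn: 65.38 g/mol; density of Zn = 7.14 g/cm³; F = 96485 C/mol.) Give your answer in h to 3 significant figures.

Plated area = 8.93 × 2.55 = 22.77 cm²
Volume = 22.77 × 19.8×10⁻⁴ cm = 0.04508 cm³
m(Zn) = 0.04508 × 7.14 = 0.3219 g
n(Zn) = 0.3219 / 65.38 = 0.004924 mol; n(e⁻) = 2 × 0.004924 = 0.009848 mol
Q = 0.009848 × 96485 = 950.2 C
t = 950.2 / 0.313 = 3036 s = 0.843 h

0.843 h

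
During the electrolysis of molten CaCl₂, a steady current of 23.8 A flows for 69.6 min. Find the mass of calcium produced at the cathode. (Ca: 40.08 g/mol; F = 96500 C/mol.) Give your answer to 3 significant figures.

Charge passed = 23.8 × 4176 = 99390 C
Moles of electrons = 99390 / 96500 = 1.030 mol
Ca²⁺ + 2e⁻ → Ca, so n(Ca) = 1.030 / 2 = 0.5150 mol
m = 0.5150 × 40.08 = 20.6 g

20.6 g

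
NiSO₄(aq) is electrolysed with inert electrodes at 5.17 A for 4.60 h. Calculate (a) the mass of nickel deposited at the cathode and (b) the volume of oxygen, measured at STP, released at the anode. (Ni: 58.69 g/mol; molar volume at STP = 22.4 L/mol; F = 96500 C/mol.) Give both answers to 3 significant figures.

Q = 5.17 × 16560 = 85620 C; n(e⁻) = 85620 / 96500 = 0.8873 mol
Cathode: Ni²⁺ + 2e⁻ → Ni → n(Ni) = 0.8873/2 = 0.4437 mol → 26.0 g
Anode: 2H₂O → O₂ + 4H⁺ + 4e⁻ → n(O₂) = 0.8873/4 = 0.2218 mol → 4.97 L

26.0 g Ni; 4.97 L O₂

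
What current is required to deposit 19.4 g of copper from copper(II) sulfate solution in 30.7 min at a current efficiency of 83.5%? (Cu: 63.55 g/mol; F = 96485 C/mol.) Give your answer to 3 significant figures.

38.3 A

n(Cu) = 19.4 / 63.55 = 0.3053 mol
Cu²⁺ + 2e⁻ → Cu, so n(e⁻) = 2 × 0.3053 = 0.6106 mol
Q = 0.6106 × 96485 / 0.835 = 70560 C
I = Q / t = 70560 / 1842 s = 38.3 A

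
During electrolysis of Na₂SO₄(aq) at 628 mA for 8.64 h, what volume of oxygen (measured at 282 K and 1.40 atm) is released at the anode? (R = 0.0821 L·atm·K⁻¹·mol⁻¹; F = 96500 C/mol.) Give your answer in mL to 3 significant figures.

837 mL

Q = 0.628 A × 31104 s = 19530 C
Moles of electrons = 19530 / 96500 = 0.2024 mol
2H₂O → O₂ + 4H⁺ + 4e⁻, so n(O₂) = 0.2024 / 4 = 0.05060 mol
V = nRT/P = 0.05060 × 0.0821 × 282 / 1.40 = 0.8368 L
= 837 mL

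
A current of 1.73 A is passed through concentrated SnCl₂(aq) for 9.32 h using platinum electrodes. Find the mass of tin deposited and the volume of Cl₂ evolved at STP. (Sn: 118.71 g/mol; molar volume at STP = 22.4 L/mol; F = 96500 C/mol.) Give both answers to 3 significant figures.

35.7 g Sn; 6.74 L Cl₂

Q = 1.73 × 33552 = 58040 C; n(e⁻) = 58040 / 96500 = 0.6015 mol
Cathode: Sn²⁺ + 2e⁻ → Sn → n(Sn) = 0.6015/2 = 0.3008 mol → 35.7 g
Anode: 2Cl⁻ → Cl₂ + 2e⁻ → n(Cl₂) = 0.6015/2 = 0.3008 mol → 6.74 L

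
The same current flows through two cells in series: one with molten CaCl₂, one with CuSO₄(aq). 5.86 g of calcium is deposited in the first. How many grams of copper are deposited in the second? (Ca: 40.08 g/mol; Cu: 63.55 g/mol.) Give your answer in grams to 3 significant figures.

9.29 g

n(Ca) = 5.86 / 40.08 = 0.1462 mol
Ca²⁺ + 2e⁻ → Ca, so n(e⁻) = 2 × 0.1462 = 0.2924 mol
The cells are in series, so the same charge (and hence the same n(e⁻) = 0.2924 mol) passes through both.
Cu²⁺ + 2e⁻ → Cu, so n(Cu) = 0.2924 / 2 = 0.1462 mol
m(Cu) = 0.1462 × 63.55 = 9.29 g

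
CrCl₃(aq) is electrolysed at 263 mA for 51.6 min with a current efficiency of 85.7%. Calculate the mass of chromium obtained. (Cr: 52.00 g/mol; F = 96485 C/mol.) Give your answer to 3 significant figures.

0.125 g

Q = 0.263 × 3096 = 814.2 C
n(e⁻) = 814.2 / 96485 = 0.008439 mol
Cr³⁺ + 3e⁻ → Cr, so theoretical m(Cr) = 0.002813 × 52.00 = 0.1463 g
Actual mass = 85.7% × 0.1463 = 0.125 g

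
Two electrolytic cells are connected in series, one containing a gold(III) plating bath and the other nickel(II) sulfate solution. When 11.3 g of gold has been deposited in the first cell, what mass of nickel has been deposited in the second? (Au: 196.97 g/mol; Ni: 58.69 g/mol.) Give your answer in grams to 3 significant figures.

n(Au) = 11.3 / 196.97 = 0.05737 mol
Au³⁺ + 3e⁻ → Au, so n(e⁻) = 3 × 0.05737 = 0.1721 mol
The cells are in series, so the same charge (and hence the same n(e⁻) = 0.1721 mol) passes through both.
Ni²⁺ + 2e⁻ → Ni, so n(Ni) = 0.1721 / 2 = 0.08605 mol
m(Ni) = 0.08605 × 58.69 = 5.05 g

5.05 g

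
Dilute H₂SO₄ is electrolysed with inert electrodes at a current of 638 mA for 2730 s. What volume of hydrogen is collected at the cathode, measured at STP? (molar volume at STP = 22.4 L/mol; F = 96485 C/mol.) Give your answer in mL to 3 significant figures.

Charge passed = 0.638 × 2730 = 1742 C
Moles of electrons = 1742 / 96485 = 0.01805 mol
2H⁺ + 2e⁻ → H₂, so n(H₂) = 0.01805 / 2 = 0.009025 mol
V = 0.009025 × 22.4 = 0.2022 L
= 202 mL

202 mL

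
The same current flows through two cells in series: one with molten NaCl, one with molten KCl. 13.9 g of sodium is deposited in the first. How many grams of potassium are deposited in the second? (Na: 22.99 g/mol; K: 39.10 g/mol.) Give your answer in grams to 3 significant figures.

23.6 g

n(Na) = 13.9 / 22.99 = 0.6046 mol
Na⁺ + e⁻ → Na, so n(e⁻) = 0.6046 mol
Same current for the same time ⇒ same n(e⁻) = 0.6046 mol in both cells.
K⁺ + e⁻ → K, so n(K) = 0.6046 mol
m(K) = 0.6046 × 39.10 = 23.6 g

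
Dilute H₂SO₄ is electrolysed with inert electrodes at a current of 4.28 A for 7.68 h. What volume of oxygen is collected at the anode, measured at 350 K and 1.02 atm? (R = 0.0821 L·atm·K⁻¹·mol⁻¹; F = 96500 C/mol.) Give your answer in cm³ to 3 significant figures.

Q = It = 4.28 × 27648 = 1.183×10^5 C
Moles of electrons = 1.183×10^5 / 96500 = 1.226 mol
2H₂O → O₂ + 4H⁺ + 4e⁻, so n(O₂) = 1.226 / 4 = 0.3065 mol
V = nRT/P = 0.3065 × 0.0821 × 350 / 1.02 = 8.635 L
= 8640 cm³

8640 cm³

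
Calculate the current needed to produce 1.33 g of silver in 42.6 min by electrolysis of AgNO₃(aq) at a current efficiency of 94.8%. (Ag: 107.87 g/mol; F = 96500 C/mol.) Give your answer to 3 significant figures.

n(Ag) = 1.33 / 107.87 = 0.01233 mol
Ag⁺ + e⁻ → Ag, so n(e⁻) = 0.01233 mol
Q = 0.01233 × 96500 / 0.948 = 1255 C
I = Q / t = 1255 / 2556 s = 0.491 A

0.491 A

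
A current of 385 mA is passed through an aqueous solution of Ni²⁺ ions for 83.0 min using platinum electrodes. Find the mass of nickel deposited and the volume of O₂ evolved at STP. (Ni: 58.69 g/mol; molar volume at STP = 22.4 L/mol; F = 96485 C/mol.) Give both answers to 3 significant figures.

0.583 g Ni; 0.111 L O₂

Q = 0.385 × 4980 = 1917 C; n(e⁻) = 1917 / 96485 = 0.01987 mol
Cathode: Ni²⁺ + 2e⁻ → Ni → n(Ni) = 0.01987/2 = 0.009935 mol → 0.583 g
Anode: 2H₂O → O₂ + 4H⁺ + 4e⁻ → n(O₂) = 0.01987/4 = 0.004968 mol → 0.111 L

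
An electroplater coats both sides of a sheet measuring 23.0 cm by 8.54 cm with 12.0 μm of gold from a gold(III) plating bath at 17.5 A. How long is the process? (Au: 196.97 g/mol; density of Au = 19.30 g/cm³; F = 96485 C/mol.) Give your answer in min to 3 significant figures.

Plated area = 2 × 23.0 × 8.54 = 392.8 cm²
Volume = 392.8 × 12.0×10⁻⁴ cm = 0.4714 cm³
m(Au) = 0.4714 × 19.30 = 9.098 g
n(Au) = 9.098 / 196.97 = 0.04619 mol; n(e⁻) = 3 × 0.04619 = 0.1386 mol
Q = 0.1386 × 96485 = 13370 C
t = 13370 / 17.5 = 764.0 s = 12.7 min

12.7 min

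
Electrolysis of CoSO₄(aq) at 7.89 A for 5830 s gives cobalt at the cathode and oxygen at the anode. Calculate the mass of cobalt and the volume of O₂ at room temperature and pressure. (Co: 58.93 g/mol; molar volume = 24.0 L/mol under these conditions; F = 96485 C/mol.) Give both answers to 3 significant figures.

14.0 g Co; 2.86 L O₂

Q = 7.89 × 5830 = 46000 C; n(e⁻) = 46000 / 96485 = 0.4768 mol
Cathode: Co²⁺ + 2e⁻ → Co → n(Co) = 0.4768/2 = 0.2384 mol → 14.0 g
Anode: 2H₂O → O₂ + 4H⁺ + 4e⁻ → n(O₂) = 0.4768/4 = 0.1192 mol → 2.86 L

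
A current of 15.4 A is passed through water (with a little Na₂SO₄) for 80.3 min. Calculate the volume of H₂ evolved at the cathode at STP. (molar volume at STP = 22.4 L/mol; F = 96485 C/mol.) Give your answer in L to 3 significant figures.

8.61 L

Q = It = 15.4 × 4818 = 74200 C
n(e⁻) = 74200 / 96485 = 0.7690 mol
2H⁺ + 2e⁻ → H₂, so n(H₂) = 0.7690 / 2 = 0.3845 mol
V = 0.3845 × 22.4 = 8.613 L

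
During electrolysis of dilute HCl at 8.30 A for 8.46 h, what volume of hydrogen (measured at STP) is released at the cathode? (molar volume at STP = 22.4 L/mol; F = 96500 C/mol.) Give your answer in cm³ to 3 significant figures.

29300 cm³

Charge passed = 8.30 × 30456 = 2.528×10^5 C
n(e⁻) = 2.528×10^5 / 96500 = 2.620 mol
2H⁺ + 2e⁻ → H₂, so n(H₂) = 2.620 / 2 = 1.310 mol
V = 1.310 × 22.4 = 29.34 L
= 29300 cm³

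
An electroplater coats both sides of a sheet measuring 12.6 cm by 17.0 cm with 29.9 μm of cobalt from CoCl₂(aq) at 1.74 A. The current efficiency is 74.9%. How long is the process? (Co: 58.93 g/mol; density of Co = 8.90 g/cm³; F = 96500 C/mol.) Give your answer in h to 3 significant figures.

Plated area = 2 × 12.6 × 17.0 = 428.4 cm²
Volume = 428.4 × 29.9×10⁻⁴ cm = 1.281 cm³
m(Co) = 1.281 × 8.90 = 11.40 g
n(Co) = 11.40 / 58.93 = 0.1934 mol; n(e⁻) = 2 × 0.1934 = 0.3868 mol
Q = 0.3868 × 96500 / 0.749 = 49830 C
t = 49830 / 1.74 = 28640 s = 7.96 h

7.96 h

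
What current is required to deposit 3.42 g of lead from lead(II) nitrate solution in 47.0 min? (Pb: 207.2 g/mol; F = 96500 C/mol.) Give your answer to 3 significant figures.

n(Pb) = 3.42 / 207.2 = 0.01651 mol
Pb²⁺ + 2e⁻ → Pb, so n(e⁻) = 2 × 0.01651 = 0.03302 mol
Q = 0.03302 × 96500 = 3186 C
I = Q / t = 3186 / 2820 s = 1.13 A

1.13 A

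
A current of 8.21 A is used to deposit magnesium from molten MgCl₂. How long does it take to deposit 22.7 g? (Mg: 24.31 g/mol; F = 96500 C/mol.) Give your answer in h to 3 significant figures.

n(Mg) = 22.7 / 24.31 = 0.9338 mol
Mg²⁺ + 2e⁻ → Mg, so n(e⁻) = 2 × 0.9338 = 1.868 mol
Q = 1.868 × 96500 = 1.803×10^5 C
t = Q / I = 1.803×10^5 / 8.21 = 21960 s = 6.10 h

6.10 h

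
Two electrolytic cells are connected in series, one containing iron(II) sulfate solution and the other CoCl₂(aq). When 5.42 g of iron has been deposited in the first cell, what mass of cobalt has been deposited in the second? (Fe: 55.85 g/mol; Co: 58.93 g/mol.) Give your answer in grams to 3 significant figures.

n(Fe) = 5.42 / 55.85 = 0.09705 mol
Fe²⁺ + 2e⁻ → Fe, so n(e⁻) = 2 × 0.09705 = 0.1941 mol
Since the cells are in series, n(e⁻) in the Co cell is also 0.1941 mol.
Co²⁺ + 2e⁻ → Co, so n(Co) = 0.1941 / 2 = 0.09705 mol
m(Co) = 0.09705 × 58.93 = 5.72 g

5.72 g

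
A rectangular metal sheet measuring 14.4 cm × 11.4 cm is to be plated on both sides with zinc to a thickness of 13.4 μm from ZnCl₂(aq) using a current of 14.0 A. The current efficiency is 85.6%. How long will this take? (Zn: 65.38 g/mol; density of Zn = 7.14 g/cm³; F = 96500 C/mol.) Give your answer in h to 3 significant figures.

0.215 h

Plated area = 2 × 14.4 × 11.4 = 328.3 cm²
Volume = 328.3 × 13.4×10⁻⁴ cm = 0.4399 cm³
m(Zn) = 0.4399 × 7.14 = 3.141 g
n(Zn) = 3.141 / 65.38 = 0.04804 mol; n(e⁻) = 2 × 0.04804 = 0.09608 mol
Q = 0.09608 × 96500 / 0.856 = 10830 C
t = 10830 / 14.0 = 773.6 s = 0.215 h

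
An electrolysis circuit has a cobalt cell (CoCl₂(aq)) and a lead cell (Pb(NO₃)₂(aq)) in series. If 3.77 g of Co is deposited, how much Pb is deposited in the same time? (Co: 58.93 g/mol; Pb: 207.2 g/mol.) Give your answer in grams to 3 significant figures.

n(Co) = 3.77 / 58.93 = 0.06397 mol
Co²⁺ + 2e⁻ → Co, so n(e⁻) = 2 × 0.06397 = 0.1279 mol
The cells are in series, so the same charge (and hence the same n(e⁻) = 0.1279 mol) passes through both.
Pb²⁺ + 2e⁻ → Pb, so n(Pb) = 0.1279 / 2 = 0.06395 mol
m(Pb) = 0.06395 × 207.2 = 13.3 g

13.3 g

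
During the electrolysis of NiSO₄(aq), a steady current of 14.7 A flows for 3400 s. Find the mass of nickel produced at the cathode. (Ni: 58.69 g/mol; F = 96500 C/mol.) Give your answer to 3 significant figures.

15.2 g

Q = It = 14.7 × 3400 = 49980 C
Moles of electrons = 49980 / 96500 = 0.5179 mol
Ni²⁺ + 2e⁻ → Ni, so n(Ni) = 0.5179 / 2 = 0.2590 mol
m = 0.2590 × 58.69 = 15.2 g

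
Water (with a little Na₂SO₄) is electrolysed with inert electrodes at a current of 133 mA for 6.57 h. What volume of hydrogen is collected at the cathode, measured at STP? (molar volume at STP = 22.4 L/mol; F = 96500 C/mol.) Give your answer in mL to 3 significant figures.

Q = It = 0.133 × 23652 = 3146 C
Moles of electrons = 3146 / 96500 = 0.03260 mol
2H⁺ + 2e⁻ → H₂, so n(H₂) = 0.03260 / 2 = 0.01630 mol
V = 0.01630 × 22.4 = 0.3651 L
= 365 mL

365 mL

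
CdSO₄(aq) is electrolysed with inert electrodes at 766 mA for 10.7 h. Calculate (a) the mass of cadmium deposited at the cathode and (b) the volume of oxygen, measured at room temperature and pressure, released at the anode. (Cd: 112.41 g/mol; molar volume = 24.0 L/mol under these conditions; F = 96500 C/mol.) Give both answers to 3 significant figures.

Q = 0.766 × 38520 = 29510 C; n(e⁻) = 29510 / 96500 = 0.3058 mol
Cathode: Cd²⁺ + 2e⁻ → Cd → n(Cd) = 0.3058/2 = 0.1529 mol → 17.2 g
Anode: 2H₂O → O₂ + 4H⁺ + 4e⁻ → n(O₂) = 0.3058/4 = 0.07645 mol → 1.83 L

17.2 g Cd; 1.83 L O₂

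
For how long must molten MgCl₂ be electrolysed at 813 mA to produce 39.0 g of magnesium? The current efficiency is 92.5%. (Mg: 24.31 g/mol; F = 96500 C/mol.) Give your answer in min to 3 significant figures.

6860 min

n(Mg) = 39.0 / 24.31 = 1.604 mol
Mg²⁺ + 2e⁻ → Mg, so n(e⁻) = 2 × 1.604 = 3.208 mol
Q = 3.208 × 96500 / 0.925 = 3.347×10^5 C
t = Q / I = 3.347×10^5 / 0.813 = 4.117×10^5 s = 6860 min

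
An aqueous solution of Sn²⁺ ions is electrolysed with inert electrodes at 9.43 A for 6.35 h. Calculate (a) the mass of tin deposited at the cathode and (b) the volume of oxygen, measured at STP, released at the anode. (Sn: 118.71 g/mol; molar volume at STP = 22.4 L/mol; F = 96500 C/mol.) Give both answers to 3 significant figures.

133 g Sn; 12.5 L O₂

Q = 9.43 × 22860 = 2.156×10^5 C; n(e⁻) = 2.156×10^5 / 96500 = 2.234 mol
Cathode: Sn²⁺ + 2e⁻ → Sn → n(Sn) = 2.234/2 = 1.117 mol → 133 g
Anode: 2H₂O → O₂ + 4H⁺ + 4e⁻ → n(O₂) = 2.234/4 = 0.5585 mol → 12.5 L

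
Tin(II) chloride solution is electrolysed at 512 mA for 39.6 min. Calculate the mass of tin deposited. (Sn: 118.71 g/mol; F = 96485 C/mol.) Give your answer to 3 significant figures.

0.748 g

Q = 0.512 A × 2376 s = 1217 C
n(e⁻) = 1217 / 96485 = 0.01261 mol
Sn²⁺ + 2e⁻ → Sn, so n(Sn) = 0.01261 / 2 = 0.006305 mol
m = 0.006305 × 118.71 = 0.748 g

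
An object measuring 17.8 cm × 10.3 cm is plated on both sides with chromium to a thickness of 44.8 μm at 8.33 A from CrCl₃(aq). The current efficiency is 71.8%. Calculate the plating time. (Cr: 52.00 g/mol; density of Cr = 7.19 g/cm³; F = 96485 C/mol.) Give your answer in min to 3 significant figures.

183 min

Plated area = 2 × 17.8 × 10.3 = 366.7 cm²
Volume = 366.7 × 44.8×10⁻⁴ cm = 1.643 cm³
m(Cr) = 1.643 × 7.19 = 11.81 g
n(Cr) = 11.81 / 52.00 = 0.2271 mol; n(e⁻) = 3 × 0.2271 = 0.6813 mol
Q = 0.6813 × 96485 / 0.718 = 91550 C
t = 91550 / 8.33 = 10990 s = 183 min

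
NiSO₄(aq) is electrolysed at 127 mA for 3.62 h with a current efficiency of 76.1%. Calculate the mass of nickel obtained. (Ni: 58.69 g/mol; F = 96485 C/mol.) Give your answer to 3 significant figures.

Q = 0.127 × 13032 = 1655 C
n(e⁻) = 1655 / 96485 = 0.01715 mol
Ni²⁺ + 2e⁻ → Ni, so theoretical m(Ni) = 0.008575 × 58.69 = 0.5033 g
Actual mass = 76.1% × 0.5033 = 0.383 g

0.383 g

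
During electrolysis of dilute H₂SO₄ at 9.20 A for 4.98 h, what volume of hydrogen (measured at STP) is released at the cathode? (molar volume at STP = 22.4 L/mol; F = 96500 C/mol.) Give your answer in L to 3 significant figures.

19.1 L

Charge passed = 9.20 × 17928 = 1.649×10^5 C
n(e⁻) = Q/F = 1.649×10^5/96500 = 1.709 mol
2H⁺ + 2e⁻ → H₂, so n(H₂) = 1.709 / 2 = 0.8545 mol
V = 0.8545 × 22.4 = 19.14 L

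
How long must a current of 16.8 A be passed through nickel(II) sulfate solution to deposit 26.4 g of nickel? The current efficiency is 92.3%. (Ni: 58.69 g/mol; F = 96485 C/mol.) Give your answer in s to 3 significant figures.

n(Ni) = 26.4 / 58.69 = 0.4498 mol
Ni²⁺ + 2e⁻ → Ni, so n(e⁻) = 2 × 0.4498 = 0.8996 mol
Q = 0.8996 × 96485 / 0.923 = 94040 C
t = Q / I = 94040 / 16.8 = 5598 s

5600 s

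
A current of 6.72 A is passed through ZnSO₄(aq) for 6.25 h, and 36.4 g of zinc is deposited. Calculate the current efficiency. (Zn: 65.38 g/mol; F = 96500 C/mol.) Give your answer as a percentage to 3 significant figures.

Q = 6.72 × 22500 = 1.512×10^5 C
n(e⁻) = 1.512×10^5 / 96500 = 1.567 mol
Zn²⁺ + 2e⁻ → Zn, so theoretical n(Zn) = 0.7835 mol → 51.23 g
Efficiency = 36.4 / 51.23 = 0.7105 = 71.1%

71.1%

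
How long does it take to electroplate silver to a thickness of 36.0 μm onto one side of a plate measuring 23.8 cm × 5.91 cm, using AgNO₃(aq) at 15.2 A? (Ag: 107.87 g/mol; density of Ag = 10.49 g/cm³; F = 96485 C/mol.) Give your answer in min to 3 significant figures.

5.21 min

Plated area = 23.8 × 5.91 = 140.7 cm²
Volume = 140.7 × 36.0×10⁻⁴ cm = 0.5065 cm³
m(Ag) = 0.5065 × 10.49 = 5.313 g
n(Ag) = 5.313 / 107.87 = 0.04925 mol; n(e⁻) = 0.04925 mol
Q = 0.04925 × 96485 = 4752 C
t = 4752 / 15.2 = 312.6 s = 5.21 min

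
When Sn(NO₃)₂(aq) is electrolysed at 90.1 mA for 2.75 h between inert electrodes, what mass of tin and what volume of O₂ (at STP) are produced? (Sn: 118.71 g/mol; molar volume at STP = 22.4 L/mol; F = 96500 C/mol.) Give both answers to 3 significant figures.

Q = 0.0901 × 9900 = 892.0 C; n(e⁻) = 892.0 / 96500 = 0.009244 mol
Cathode: Sn²⁺ + 2e⁻ → Sn → n(Sn) = 0.009244/2 = 0.004622 mol → 0.549 g
Anode: 2H₂O → O₂ + 4H⁺ + 4e⁻ → n(O₂) = 0.009244/4 = 0.002311 mol → 0.0518 L

0.549 g Sn; 0.0518 L O₂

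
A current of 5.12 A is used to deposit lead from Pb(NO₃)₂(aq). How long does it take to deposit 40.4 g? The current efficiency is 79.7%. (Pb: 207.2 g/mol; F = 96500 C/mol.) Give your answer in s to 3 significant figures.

n(Pb) = 40.4 / 207.2 = 0.1950 mol
Pb²⁺ + 2e⁻ → Pb, so n(e⁻) = 2 × 0.1950 = 0.3900 mol
Q = 0.3900 × 96500 / 0.797 = 47220 C
t = Q / I = 47220 / 5.12 = 9223 s

9220 s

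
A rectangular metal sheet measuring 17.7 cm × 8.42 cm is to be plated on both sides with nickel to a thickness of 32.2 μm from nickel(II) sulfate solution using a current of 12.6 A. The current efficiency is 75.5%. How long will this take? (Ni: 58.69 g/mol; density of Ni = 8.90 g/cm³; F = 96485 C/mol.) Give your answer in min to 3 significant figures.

49.2 min

Plated area = 2 × 17.7 × 8.42 = 298.1 cm²
Volume = 298.1 × 32.2×10⁻⁴ cm = 0.9599 cm³
m(Ni) = 0.9599 × 8.90 = 8.543 g
n(Ni) = 8.543 / 58.69 = 0.1456 mol; n(e⁻) = 2 × 0.1456 = 0.2912 mol
Q = 0.2912 × 96485 / 0.755 = 37210 C
t = 37210 / 12.6 = 2953 s = 49.2 min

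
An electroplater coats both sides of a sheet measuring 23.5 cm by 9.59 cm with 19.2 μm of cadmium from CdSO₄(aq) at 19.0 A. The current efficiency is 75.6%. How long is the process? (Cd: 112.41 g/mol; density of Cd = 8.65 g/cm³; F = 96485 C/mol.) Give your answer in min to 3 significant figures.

Plated area = 2 × 23.5 × 9.59 = 450.7 cm²
Volume = 450.7 × 19.2×10⁻⁴ cm = 0.8653 cm³
m(Cd) = 0.8653 × 8.65 = 7.485 g
n(Cd) = 7.485 / 112.41 = 0.06659 mol; n(e⁻) = 2 × 0.06659 = 0.1332 mol
Q = 0.1332 × 96485 / 0.756 = 17000 C
t = 17000 / 19.0 = 894.7 s = 14.9 min

14.9 min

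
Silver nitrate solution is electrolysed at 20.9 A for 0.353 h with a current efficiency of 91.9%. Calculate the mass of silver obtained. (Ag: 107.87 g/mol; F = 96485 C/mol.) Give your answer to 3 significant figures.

Q = 20.9 × 1270.8 = 26560 C
n(e⁻) = 26560 / 96485 = 0.2753 mol
Ag⁺ + e⁻ → Ag, so theoretical m(Ag) = 0.2753 × 107.87 = 29.70 g
Actual mass = 91.9% × 29.70 = 27.3 g

27.3 g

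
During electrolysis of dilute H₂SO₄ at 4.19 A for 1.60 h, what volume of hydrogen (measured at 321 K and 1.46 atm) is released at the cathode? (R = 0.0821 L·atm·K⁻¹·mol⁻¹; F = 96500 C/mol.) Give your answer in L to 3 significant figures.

2.26 L

Q = 4.19 A × 5760 s = 24130 C
Moles of electrons = 24130 / 96500 = 0.2501 mol
2H⁺ + 2e⁻ → H₂, so n(H₂) = 0.2501 / 2 = 0.1251 mol
V = nRT/P = 0.1251 × 0.0821 × 321 / 1.46 = 2.258 L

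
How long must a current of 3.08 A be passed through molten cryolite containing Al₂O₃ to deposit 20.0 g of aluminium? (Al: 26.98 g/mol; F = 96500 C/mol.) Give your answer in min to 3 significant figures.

n(Al) = 20.0 / 26.98 = 0.7413 mol
Al³⁺ + 3e⁻ → Al, so n(e⁻) = 3 × 0.7413 = 2.224 mol
Q = 2.224 × 96500 = 2.146×10^5 C
t = Q / I = 2.146×10^5 / 3.08 = 69680 s = 1160 min

1160 min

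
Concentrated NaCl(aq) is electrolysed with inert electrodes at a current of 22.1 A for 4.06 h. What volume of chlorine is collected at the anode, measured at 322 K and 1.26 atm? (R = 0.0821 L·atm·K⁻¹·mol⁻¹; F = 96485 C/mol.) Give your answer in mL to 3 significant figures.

35100 mL

Q = 22.1 A × 14616 s = 3.230×10^5 C
n(e⁻) = 3.230×10^5 / 96485 = 3.348 mol
2Cl⁻ → Cl₂ + 2e⁻, so n(Cl₂) = 3.348 / 2 = 1.674 mol
V = nRT/P = 1.674 × 0.0821 × 322 / 1.26 = 35.12 L
= 35100 mL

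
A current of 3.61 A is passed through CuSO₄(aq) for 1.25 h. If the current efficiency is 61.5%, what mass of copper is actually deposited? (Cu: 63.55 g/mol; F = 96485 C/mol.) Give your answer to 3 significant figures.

3.29 g

Q = 3.61 × 4500 = 16250 C
n(e⁻) = 16250 / 96485 = 0.1684 mol
Cu²⁺ + 2e⁻ → Cu, so theoretical m(Cu) = 0.08420 × 63.55 = 5.351 g
Actual mass = 61.5% × 5.351 = 3.29 g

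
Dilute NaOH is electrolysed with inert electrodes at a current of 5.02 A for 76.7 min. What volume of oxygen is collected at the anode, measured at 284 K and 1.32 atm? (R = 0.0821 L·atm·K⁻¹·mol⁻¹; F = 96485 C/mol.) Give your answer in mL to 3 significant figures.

1060 mL

Charge passed = 5.02 × 4602 = 23100 C
Moles of electrons = 23100 / 96485 = 0.2394 mol
2H₂O → O₂ + 4H⁺ + 4e⁻, so n(O₂) = 0.2394 / 4 = 0.05985 mol
V = nRT/P = 0.05985 × 0.0821 × 284 / 1.32 = 1.057 L
= 1060 mL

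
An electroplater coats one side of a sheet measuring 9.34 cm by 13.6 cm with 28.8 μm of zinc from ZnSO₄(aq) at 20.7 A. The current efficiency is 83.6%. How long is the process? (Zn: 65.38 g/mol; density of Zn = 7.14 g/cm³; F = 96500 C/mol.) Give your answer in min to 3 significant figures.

7.43 min

Plated area = 9.34 × 13.6 = 127.0 cm²
Volume = 127.0 × 28.8×10⁻⁴ cm = 0.3658 cm³
m(Zn) = 0.3658 × 7.14 = 2.612 g
n(Zn) = 2.612 / 65.38 = 0.03995 mol; n(e⁻) = 2 × 0.03995 = 0.07990 mol
Q = 0.07990 × 96500 / 0.836 = 9223 C
t = 9223 / 20.7 = 445.6 s = 7.43 min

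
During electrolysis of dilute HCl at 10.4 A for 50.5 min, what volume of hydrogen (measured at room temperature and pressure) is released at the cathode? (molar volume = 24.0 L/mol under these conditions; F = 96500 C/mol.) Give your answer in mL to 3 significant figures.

Q = It = 10.4 × 3030 = 31510 C
Moles of electrons = 31510 / 96500 = 0.3265 mol
2H⁺ + 2e⁻ → H₂, so n(H₂) = 0.3265 / 2 = 0.1633 mol
V = 0.1633 × 24.0 = 3.919 L
= 3920 mL

3920 mL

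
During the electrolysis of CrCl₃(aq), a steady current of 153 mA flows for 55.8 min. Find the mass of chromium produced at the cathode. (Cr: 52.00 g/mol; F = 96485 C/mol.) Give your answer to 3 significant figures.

0.0920 g

Q = 0.153 A × 3348 s = 512.2 C
n(e⁻) = Q/F = 512.2/96485 = 0.005309 mol
Cr³⁺ + 3e⁻ → Cr, so n(Cr) = 0.005309 / 3 = 0.001770 mol
m = 0.001770 × 52.00 = 0.0920 g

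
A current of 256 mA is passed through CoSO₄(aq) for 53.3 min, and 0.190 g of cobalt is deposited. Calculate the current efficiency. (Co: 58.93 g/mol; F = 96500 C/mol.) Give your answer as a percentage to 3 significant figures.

Q = 0.256 × 3198 = 818.7 C
n(e⁻) = 818.7 / 96500 = 0.008484 mol
Co²⁺ + 2e⁻ → Co, so theoretical n(Co) = 0.004242 mol → 0.2500 g
Efficiency = 0.190 / 0.2500 = 0.7600 = 76.0%

76.0%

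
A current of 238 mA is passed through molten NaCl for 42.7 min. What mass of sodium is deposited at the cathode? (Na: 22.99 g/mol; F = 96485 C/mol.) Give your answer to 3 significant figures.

Q = It = 0.238 × 2562 = 609.8 C
n(e⁻) = Q/F = 609.8/96485 = 0.006320 mol
Na⁺ + e⁻ → Na, so n(Na) = 0.006320 mol
m = 0.006320 × 22.99 = 0.145 g

0.145 g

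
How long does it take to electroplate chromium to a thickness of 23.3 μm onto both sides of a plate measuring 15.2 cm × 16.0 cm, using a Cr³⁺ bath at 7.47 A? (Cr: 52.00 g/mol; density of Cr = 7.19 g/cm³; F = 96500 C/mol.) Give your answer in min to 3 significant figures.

101 min

Plated area = 2 × 15.2 × 16.0 = 486.4 cm²
Volume = 486.4 × 23.3×10⁻⁴ cm = 1.133 cm³
m(Cr) = 1.133 × 7.19 = 8.146 g
n(Cr) = 8.146 / 52.00 = 0.1567 mol; n(e⁻) = 3 × 0.1567 = 0.4701 mol
Q = 0.4701 × 96500 = 45360 C
t = 45360 / 7.47 = 6072 s = 101 min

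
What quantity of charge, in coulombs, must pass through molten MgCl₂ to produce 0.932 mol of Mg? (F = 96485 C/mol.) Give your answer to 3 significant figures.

Mg²⁺ + 2e⁻ → Mg, so n(e⁻) = 2 × 0.932 = 1.864 mol
Q = 1.864 × 96485 = 1.798×10^5 C

1.80×10^5 C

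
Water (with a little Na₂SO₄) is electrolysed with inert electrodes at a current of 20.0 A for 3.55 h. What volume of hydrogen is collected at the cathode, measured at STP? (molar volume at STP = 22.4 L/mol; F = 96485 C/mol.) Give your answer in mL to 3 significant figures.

29700 mL

Q = 20.0 A × 12780 s = 2.556×10^5 C
Moles of electrons = 2.556×10^5 / 96485 = 2.649 mol
2H⁺ + 2e⁻ → H₂, so n(H₂) = 2.649 / 2 = 1.325 mol
V = 1.325 × 22.4 = 29.68 L
= 29700 mL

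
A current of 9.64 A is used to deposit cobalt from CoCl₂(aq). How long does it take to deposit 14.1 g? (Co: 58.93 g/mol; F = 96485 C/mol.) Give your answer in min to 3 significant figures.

n(Co) = 14.1 / 58.93 = 0.2393 mol
Co²⁺ + 2e⁻ → Co, so n(e⁻) = 2 × 0.2393 = 0.4786 mol
Q = 0.4786 × 96485 = 46180 C
t = Q / I = 46180 / 9.64 = 4790 s = 79.8 min

79.8 min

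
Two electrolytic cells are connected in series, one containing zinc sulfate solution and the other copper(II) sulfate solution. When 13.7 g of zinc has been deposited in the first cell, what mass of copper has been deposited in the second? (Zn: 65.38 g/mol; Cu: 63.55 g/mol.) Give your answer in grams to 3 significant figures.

n(Zn) = 13.7 / 65.38 = 0.2095 mol
Zn²⁺ + 2e⁻ → Zn, so n(e⁻) = 2 × 0.2095 = 0.4190 mol
Since the cells are in series, n(e⁻) in the Cu cell is also 0.4190 mol.
Cu²⁺ + 2e⁻ → Cu, so n(Cu) = 0.4190 / 2 = 0.2095 mol
m(Cu) = 0.2095 × 63.55 = 13.3 g

13.3 g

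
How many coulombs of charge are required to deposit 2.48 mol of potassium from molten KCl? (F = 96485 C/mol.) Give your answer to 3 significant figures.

2.39×10^5 C

K⁺ + e⁻ → K, so n(e⁻) = 1 × 2.48 = 2.480 mol
Q = 2.480 × 96485 = 2.393×10^5 C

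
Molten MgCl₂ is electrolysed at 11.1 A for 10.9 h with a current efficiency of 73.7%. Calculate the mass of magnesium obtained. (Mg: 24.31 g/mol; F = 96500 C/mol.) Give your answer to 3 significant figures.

Q = 11.1 × 39240 = 4.356×10^5 C
n(e⁻) = 4.356×10^5 / 96500 = 4.514 mol
Mg²⁺ + 2e⁻ → Mg, so theoretical m(Mg) = 2.257 × 24.31 = 54.87 g
Actual mass = 73.7% × 54.87 = 40.4 g

40.4 g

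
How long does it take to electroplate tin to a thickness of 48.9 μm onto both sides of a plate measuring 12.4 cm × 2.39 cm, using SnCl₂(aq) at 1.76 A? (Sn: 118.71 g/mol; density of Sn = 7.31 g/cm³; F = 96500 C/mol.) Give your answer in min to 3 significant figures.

32.6 min

Plated area = 2 × 12.4 × 2.39 = 59.27 cm²
Volume = 59.27 × 48.9×10⁻⁴ cm = 0.2898 cm³
m(Sn) = 0.2898 × 7.31 = 2.118 g
n(Sn) = 2.118 / 118.71 = 0.01784 mol; n(e⁻) = 2 × 0.01784 = 0.03568 mol
Q = 0.03568 × 96500 = 3443 C
t = 3443 / 1.76 = 1956 s = 32.6 min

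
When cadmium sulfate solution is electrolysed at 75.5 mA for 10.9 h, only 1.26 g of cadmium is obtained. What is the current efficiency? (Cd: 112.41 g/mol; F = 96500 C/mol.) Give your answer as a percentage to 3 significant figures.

Q = 0.0755 × 39240 = 2963 C
n(e⁻) = 2963 / 96500 = 0.03070 mol
Cd²⁺ + 2e⁻ → Cd, so theoretical n(Cd) = 0.01535 mol → 1.725 g
Efficiency = 1.26 / 1.725 = 0.7304 = 73.0%

73.0%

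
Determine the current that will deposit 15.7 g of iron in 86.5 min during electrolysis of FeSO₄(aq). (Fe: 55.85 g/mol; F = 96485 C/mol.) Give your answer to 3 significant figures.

n(Fe) = 15.7 / 55.85 = 0.2811 mol
Fe²⁺ + 2e⁻ → Fe, so n(e⁻) = 2 × 0.2811 = 0.5622 mol
Q = 0.5622 × 96485 = 54240 C
I = Q / t = 54240 / 5190 s = 10.5 A

10.5 A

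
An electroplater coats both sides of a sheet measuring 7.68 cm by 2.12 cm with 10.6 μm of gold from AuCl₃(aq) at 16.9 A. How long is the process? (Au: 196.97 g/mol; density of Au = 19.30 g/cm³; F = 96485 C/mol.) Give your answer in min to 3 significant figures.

0.965 min

Plated area = 2 × 7.68 × 2.12 = 32.56 cm²
Volume = 32.56 × 10.6×10⁻⁴ cm = 0.03451 cm³
m(Au) = 0.03451 × 19.30 = 0.6660 g
n(Au) = 0.6660 / 196.97 = 0.003381 mol; n(e⁻) = 3 × 0.003381 = 0.01014 mol
Q = 0.01014 × 96485 = 978.4 C
t = 978.4 / 16.9 = 57.89 s = 0.965 min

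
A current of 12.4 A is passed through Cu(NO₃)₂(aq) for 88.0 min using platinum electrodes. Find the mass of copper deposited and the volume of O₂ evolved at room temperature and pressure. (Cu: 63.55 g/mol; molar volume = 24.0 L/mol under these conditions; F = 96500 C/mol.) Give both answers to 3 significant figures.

Q = 12.4 × 5280 = 65470 C; n(e⁻) = 65470 / 96500 = 0.6784 mol
Cathode: Cu²⁺ + 2e⁻ → Cu → n(Cu) = 0.6784/2 = 0.3392 mol → 21.6 g
Anode: 2H₂O → O₂ + 4H⁺ + 4e⁻ → n(O₂) = 0.6784/4 = 0.1696 mol → 4.07 L

21.6 g Cu; 4.07 L O₂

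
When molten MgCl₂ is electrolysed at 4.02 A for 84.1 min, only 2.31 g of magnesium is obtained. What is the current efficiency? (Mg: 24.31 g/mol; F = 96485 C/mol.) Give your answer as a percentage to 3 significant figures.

90.4%

Q = 4.02 × 5046 = 20280 C
n(e⁻) = 20280 / 96485 = 0.2102 mol
Mg²⁺ + 2e⁻ → Mg, so theoretical n(Mg) = 0.1051 mol → 2.555 g
Efficiency = 2.31 / 2.555 = 0.9041 = 90.4%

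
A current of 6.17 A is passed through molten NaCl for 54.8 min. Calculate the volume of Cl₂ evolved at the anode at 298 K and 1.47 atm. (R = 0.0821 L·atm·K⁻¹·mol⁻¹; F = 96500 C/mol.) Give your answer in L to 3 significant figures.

1.75 L

Q = It = 6.17 × 3288 = 20290 C
n(e⁻) = Q/F = 20290/96500 = 0.2103 mol
2Cl⁻ → Cl₂ + 2e⁻, so n(Cl₂) = 0.2103 / 2 = 0.1052 mol
V = nRT/P = 0.1052 × 0.0821 × 298 / 1.47 = 1.751 L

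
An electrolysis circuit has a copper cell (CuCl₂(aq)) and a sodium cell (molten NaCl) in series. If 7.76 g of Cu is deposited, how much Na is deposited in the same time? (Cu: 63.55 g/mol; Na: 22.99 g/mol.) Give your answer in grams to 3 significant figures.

5.61 g

n(Cu) = 7.76 / 63.55 = 0.1221 mol
Cu²⁺ + 2e⁻ → Cu, so n(e⁻) = 2 × 0.1221 = 0.2442 mol
The cells are in series, so the same charge (and hence the same n(e⁻) = 0.2442 mol) passes through both.
Na⁺ + e⁻ → Na, so n(Na) = 0.2442 mol
m(Na) = 0.2442 × 22.99 = 5.61 g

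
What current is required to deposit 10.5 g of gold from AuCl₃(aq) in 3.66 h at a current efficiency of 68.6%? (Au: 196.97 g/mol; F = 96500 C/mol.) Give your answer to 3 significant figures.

1.71 A

n(Au) = 10.5 / 196.97 = 0.05331 mol
Au³⁺ + 3e⁻ → Au, so n(e⁻) = 3 × 0.05331 = 0.1599 mol
Q = 0.1599 × 96500 / 0.686 = 22490 C
I = Q / t = 22490 / 13176 s = 1.71 A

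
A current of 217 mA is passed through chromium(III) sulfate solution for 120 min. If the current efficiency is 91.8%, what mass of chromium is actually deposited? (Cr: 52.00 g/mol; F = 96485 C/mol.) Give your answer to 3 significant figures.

Q = 0.217 × 7200 = 1562 C
n(e⁻) = 1562 / 96485 = 0.01619 mol
Cr³⁺ + 3e⁻ → Cr, so theoretical m(Cr) = 0.005397 × 52.00 = 0.2806 g
Actual mass = 91.8% × 0.2806 = 0.258 g

0.258 g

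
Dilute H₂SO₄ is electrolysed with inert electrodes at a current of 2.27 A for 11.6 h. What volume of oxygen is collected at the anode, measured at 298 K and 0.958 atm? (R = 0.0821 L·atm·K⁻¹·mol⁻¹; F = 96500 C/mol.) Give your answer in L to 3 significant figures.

6.27 L

Charge passed = 2.27 × 41760 = 94800 C
Moles of electrons = 94800 / 96500 = 0.9824 mol
2H₂O → O₂ + 4H⁺ + 4e⁻, so n(O₂) = 0.9824 / 4 = 0.2456 mol
V = nRT/P = 0.2456 × 0.0821 × 298 / 0.958 = 6.272 L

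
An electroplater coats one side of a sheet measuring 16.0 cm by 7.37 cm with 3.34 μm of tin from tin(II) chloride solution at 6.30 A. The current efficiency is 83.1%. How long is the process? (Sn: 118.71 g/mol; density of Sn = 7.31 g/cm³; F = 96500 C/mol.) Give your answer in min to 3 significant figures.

Plated area = 16.0 × 7.37 = 117.9 cm²
Volume = 117.9 × 3.34×10⁻⁴ cm = 0.03938 cm³
m(Sn) = 0.03938 × 7.31 = 0.2879 g
n(Sn) = 0.2879 / 118.71 = 0.002425 mol; n(e⁻) = 2 × 0.002425 = 0.004850 mol
Q = 0.004850 × 96500 / 0.831 = 563.2 C
t = 563.2 / 6.30 = 89.40 s = 1.49 min

1.49 min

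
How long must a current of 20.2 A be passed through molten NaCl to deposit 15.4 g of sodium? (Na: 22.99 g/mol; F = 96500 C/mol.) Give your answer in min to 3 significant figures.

n(Na) = 15.4 / 22.99 = 0.6699 mol
Na⁺ + e⁻ → Na, so n(e⁻) = 0.6699 mol
Q = 0.6699 × 96500 = 64650 C
t = Q / I = 64650 / 20.2 = 3200 s = 53.3 min

53.3 min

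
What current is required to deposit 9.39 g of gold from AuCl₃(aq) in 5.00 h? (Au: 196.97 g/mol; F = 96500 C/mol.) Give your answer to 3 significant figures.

n(Au) = 9.39 / 196.97 = 0.04767 mol
Au³⁺ + 3e⁻ → Au, so n(e⁻) = 3 × 0.04767 = 0.1430 mol
Q = 0.1430 × 96500 = 13800 C
I = Q / t = 13800 / 18000 s = 0.767 A

0.767 A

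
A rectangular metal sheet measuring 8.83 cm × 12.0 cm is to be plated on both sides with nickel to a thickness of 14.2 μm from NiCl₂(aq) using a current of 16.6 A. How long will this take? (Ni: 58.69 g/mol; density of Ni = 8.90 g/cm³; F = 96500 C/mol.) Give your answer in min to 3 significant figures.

8.84 min

Plated area = 2 × 8.83 × 12.0 = 211.9 cm²
Volume = 211.9 × 14.2×10⁻⁴ cm = 0.3009 cm³
m(Ni) = 0.3009 × 8.90 = 2.678 g
n(Ni) = 2.678 / 58.69 = 0.04563 mol; n(e⁻) = 2 × 0.04563 = 0.09126 mol
Q = 0.09126 × 96500 = 8807 C
t = 8807 / 16.6 = 530.5 s = 8.84 min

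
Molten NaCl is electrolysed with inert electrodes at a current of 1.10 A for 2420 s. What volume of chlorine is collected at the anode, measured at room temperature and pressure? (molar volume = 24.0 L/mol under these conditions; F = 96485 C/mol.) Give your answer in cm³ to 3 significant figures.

Charge passed = 1.10 × 2420 = 2662 C
Moles of electrons = 2662 / 96485 = 0.02759 mol
2Cl⁻ → Cl₂ + 2e⁻, so n(Cl₂) = 0.02759 / 2 = 0.01380 mol
V = 0.01380 × 24.0 = 0.3312 L
= 331 cm³

331 cm³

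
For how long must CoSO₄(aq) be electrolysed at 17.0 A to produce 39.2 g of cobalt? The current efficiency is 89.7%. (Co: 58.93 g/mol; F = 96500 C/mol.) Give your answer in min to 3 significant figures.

140 min

n(Co) = 39.2 / 58.93 = 0.6652 mol
Co²⁺ + 2e⁻ → Co, so n(e⁻) = 2 × 0.6652 = 1.330 mol
Q = 1.330 × 96500 / 0.897 = 1.431×10^5 C
t = Q / I = 1.431×10^5 / 17.0 = 8418 s = 140 min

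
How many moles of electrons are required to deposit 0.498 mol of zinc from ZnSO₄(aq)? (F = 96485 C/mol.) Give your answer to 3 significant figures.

0.996 mol

Zn²⁺ + 2e⁻ → Zn, so n(e⁻) = 2 × 0.498 = 0.9960 mol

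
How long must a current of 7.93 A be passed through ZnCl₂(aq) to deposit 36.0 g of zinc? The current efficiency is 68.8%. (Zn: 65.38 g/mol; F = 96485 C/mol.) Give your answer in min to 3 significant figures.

325 min

n(Zn) = 36.0 / 65.38 = 0.5506 mol
Zn²⁺ + 2e⁻ → Zn, so n(e⁻) = 2 × 0.5506 = 1.101 mol
Q = 1.101 × 96485 / 0.688 = 1.544×10^5 C
t = Q / I = 1.544×10^5 / 7.93 = 19470 s = 325 min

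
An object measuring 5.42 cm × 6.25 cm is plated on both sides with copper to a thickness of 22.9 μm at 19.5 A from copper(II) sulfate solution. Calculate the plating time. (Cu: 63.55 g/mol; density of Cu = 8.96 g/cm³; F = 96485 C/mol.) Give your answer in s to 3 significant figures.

Plated area = 2 × 5.42 × 6.25 = 67.75 cm²
Volume = 67.75 × 22.9×10⁻⁴ cm = 0.1551 cm³
m(Cu) = 0.1551 × 8.96 = 1.390 g
n(Cu) = 1.390 / 63.55 = 0.02187 mol; n(e⁻) = 2 × 0.02187 = 0.04374 mol
Q = 0.04374 × 96485 = 4220 C
t = 4220 / 19.5 = 216.4 s

216 s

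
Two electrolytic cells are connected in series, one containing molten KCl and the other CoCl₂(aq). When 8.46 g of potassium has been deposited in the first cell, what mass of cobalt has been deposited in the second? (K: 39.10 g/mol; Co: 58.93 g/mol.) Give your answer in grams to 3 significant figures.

n(K) = 8.46 / 39.10 = 0.2164 mol
K⁺ + e⁻ → K, so n(e⁻) = 0.2164 mol
Same current for the same time ⇒ same n(e⁻) = 0.2164 mol in both cells.
Co²⁺ + 2e⁻ → Co, so n(Co) = 0.2164 / 2 = 0.1082 mol
m(Co) = 0.1082 × 58.93 = 6.38 g

6.38 g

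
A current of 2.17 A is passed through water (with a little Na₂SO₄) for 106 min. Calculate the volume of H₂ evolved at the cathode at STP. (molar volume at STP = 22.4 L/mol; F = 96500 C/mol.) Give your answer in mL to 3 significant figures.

1600 mL

Q = It = 2.17 × 6360 = 13800 C
n(e⁻) = Q/F = 13800/96500 = 0.1430 mol
2H⁺ + 2e⁻ → H₂, so n(H₂) = 0.1430 / 2 = 0.07150 mol
V = 0.07150 × 22.4 = 1.602 L
= 1600 mL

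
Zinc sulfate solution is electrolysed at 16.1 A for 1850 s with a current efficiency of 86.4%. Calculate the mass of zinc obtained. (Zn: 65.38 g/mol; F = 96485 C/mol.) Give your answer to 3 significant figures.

Q = 16.1 × 1850 = 29790 C
n(e⁻) = 29790 / 96485 = 0.3088 mol
Zn²⁺ + 2e⁻ → Zn, so theoretical m(Zn) = 0.1544 × 65.38 = 10.09 g
Actual mass = 86.4% × 10.09 = 8.72 g

8.72 g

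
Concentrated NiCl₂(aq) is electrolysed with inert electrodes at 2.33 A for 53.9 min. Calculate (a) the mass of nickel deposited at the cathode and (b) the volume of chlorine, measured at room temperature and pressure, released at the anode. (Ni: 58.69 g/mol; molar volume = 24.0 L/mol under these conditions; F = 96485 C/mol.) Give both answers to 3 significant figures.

Q = 2.33 × 3234 = 7535 C; n(e⁻) = 7535 / 96485 = 0.07810 mol
Cathode: Ni²⁺ + 2e⁻ → Ni → n(Ni) = 0.07810/2 = 0.03905 mol → 2.29 g
Anode: 2Cl⁻ → Cl₂ + 2e⁻ → n(Cl₂) = 0.07810/2 = 0.03905 mol → 0.937 L

2.29 g Ni; 0.937 L Cl₂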